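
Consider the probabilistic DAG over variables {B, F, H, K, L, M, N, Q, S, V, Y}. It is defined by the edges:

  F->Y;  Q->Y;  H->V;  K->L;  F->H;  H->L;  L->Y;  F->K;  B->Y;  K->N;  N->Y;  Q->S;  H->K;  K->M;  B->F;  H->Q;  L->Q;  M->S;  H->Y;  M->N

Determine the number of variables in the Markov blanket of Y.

The Markov blanket of a node is its parents, its children, and the other parents of its children.
Y's children: none.
Pa(Y) = {B, F, H, L, N, Q}.
With no children, Y has no spouses; the co-parent set is empty.
MB(Y) = {B, F, H, L, N, Q}, which has 6 nodes.

6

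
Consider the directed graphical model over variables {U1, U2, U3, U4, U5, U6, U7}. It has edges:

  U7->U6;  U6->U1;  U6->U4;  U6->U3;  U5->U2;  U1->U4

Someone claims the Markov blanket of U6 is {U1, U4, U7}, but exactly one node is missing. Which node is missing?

Parents of U6: U7.
Children of U6: U1, U3, U4.
Other parents of U6's children:
  U1 has no other parent.
  U4 also has parent U1.
  U3 has no other parent.
MB(U6) = {U1, U3, U4, U7}.
Comparing with the claimed set, U3 is missing.

U3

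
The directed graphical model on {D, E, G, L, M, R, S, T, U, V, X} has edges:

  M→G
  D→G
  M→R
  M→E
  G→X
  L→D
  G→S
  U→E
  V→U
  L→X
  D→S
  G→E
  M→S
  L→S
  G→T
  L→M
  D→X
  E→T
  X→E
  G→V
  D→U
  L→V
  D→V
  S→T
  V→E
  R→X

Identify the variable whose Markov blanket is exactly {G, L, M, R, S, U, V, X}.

The target node must have every member of {G, L, M, R, S, U, V, X} as a parent, child, or co-parent, and no others.
Parents of D: L; children: G, S, U, V, X; co-parents: G, L, M, R, V.
These exactly cover the given set, so the node is D.

D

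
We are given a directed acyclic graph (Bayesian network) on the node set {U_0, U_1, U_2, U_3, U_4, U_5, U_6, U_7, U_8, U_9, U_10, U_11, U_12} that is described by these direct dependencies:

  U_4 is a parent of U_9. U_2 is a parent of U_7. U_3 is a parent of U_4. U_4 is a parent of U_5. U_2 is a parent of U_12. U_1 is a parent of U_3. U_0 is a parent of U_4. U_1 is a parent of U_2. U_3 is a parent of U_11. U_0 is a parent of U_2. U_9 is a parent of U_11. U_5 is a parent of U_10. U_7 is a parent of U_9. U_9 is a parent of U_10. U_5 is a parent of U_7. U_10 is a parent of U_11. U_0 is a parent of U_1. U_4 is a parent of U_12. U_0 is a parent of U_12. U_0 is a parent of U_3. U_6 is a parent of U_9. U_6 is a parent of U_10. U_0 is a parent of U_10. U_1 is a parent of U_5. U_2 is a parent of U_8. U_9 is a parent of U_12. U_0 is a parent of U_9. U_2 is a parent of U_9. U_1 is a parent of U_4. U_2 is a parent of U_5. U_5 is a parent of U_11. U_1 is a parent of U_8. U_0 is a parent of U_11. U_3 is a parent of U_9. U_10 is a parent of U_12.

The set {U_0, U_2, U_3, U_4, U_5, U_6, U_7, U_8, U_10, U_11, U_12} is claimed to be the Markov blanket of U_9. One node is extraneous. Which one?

A node's Markov blanket = Pa ∪ Ch ∪ (parents of Ch other than the node itself).
U_9 has children U_10, U_11, U_12.
Parents of U_9: U_0, U_2, U_3, U_4, U_6, U_7.
Parents of each child, excluding U_9:
  U_10's other parents are U_0, U_5, U_6.
  parents(U_11) \ {U_9} = {U_0, U_3, U_5, U_10}.
  parents(U_12) \ {U_9} = {U_0, U_2, U_4, U_10}.
MB(U_9) = {U_0, U_2, U_3, U_4, U_5, U_6, U_7, U_10, U_11, U_12}.
U_8 is neither a parent, child, nor co-parent of U_9, so it does not belong.

U_8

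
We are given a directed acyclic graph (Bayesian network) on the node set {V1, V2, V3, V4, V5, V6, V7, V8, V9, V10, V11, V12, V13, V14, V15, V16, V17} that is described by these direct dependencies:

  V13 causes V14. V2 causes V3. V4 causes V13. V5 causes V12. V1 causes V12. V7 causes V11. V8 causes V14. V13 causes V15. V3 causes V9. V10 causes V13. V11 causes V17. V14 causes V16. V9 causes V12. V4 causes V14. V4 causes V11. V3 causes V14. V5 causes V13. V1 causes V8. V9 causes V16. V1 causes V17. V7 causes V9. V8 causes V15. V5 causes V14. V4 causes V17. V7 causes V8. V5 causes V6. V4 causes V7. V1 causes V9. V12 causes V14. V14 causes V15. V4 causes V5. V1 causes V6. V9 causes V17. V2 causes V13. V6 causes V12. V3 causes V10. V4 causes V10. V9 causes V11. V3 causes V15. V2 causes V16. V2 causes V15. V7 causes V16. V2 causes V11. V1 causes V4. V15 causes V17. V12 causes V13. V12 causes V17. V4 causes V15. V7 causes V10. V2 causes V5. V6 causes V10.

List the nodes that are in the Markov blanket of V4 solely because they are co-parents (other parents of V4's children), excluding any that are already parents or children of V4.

{V2, V3, V6, V8, V9, V12}

Children of V4: V5, V7, V10, V11, V13, V14, V15, V17.
  V5's other parent is V2.
  V7: no additional parents.
  V10 also has parents V3, V6, V7.
  V11's other parents are V2, V7, V9.
  parents(V13) \ {V4} = {V2, V5, V10, V12}.
  V14's other parents are V3, V5, V8, V12, V13.
  V15's other parents are V2, V3, V8, V13, V14.
  V17's other parents are V1, V9, V11, V12, V15.
Excluding nodes already adjacent to V4 (V1, V5, V7, V10, V11, V13, V14, V15, V17), the co-parent-only contribution is {V2, V3, V6, V8, V9, V12}.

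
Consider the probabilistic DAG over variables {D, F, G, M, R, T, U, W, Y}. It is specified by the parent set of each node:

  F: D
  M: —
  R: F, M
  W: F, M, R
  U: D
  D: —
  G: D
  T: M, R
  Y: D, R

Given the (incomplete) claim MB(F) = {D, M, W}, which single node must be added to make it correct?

F's parents: D.
F's children: R, W.
Other parents of F's children:
  R: M
  W: M, R
MB(F) = {D, M, R, W}.
Comparing with the claimed set, R is missing.

R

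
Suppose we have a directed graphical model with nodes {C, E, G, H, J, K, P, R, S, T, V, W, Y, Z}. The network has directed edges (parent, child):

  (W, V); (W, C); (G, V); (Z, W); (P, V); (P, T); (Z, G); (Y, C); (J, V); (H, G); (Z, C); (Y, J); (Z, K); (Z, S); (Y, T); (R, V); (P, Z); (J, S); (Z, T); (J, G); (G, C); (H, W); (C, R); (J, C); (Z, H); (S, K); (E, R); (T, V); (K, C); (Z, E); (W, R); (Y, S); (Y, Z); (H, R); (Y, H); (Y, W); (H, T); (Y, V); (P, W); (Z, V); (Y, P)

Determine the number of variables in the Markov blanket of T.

9

Recall MB(v) = parents ∪ children ∪ spouses, where spouses are the other parents of v's children.
Parents of T: H, P, Y, Z.
T has child V.
Other parents of T's children:
  V's other parents are G, J, P, R, W, Y, Z.
MB(T) = {G, H, J, P, R, V, W, Y, Z}, which has 9 nodes.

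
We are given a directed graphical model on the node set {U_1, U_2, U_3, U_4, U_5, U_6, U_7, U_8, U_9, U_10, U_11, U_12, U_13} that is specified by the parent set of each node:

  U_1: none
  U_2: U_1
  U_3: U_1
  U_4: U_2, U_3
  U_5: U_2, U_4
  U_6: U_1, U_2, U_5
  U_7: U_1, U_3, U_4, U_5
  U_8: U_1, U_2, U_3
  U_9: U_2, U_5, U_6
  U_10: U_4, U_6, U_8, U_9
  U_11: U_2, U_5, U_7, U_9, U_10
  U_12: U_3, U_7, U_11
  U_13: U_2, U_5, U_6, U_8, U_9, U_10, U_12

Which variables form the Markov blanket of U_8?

Pa(U_8) = {U_1, U_2, U_3}.
U_8's children: U_10, U_13.
Parents of each child, excluding U_8:
  U_10's other parents are U_4, U_6, U_9.
  parents(U_13) \ {U_8} = {U_2, U_5, U_6, U_9, U_10, U_12}.
MB(U_8) = {U_1, U_2, U_3, U_4, U_5, U_6, U_9, U_10, U_12, U_13}.

{U_1, U_2, U_3, U_4, U_5, U_6, U_9, U_10, U_12, U_13}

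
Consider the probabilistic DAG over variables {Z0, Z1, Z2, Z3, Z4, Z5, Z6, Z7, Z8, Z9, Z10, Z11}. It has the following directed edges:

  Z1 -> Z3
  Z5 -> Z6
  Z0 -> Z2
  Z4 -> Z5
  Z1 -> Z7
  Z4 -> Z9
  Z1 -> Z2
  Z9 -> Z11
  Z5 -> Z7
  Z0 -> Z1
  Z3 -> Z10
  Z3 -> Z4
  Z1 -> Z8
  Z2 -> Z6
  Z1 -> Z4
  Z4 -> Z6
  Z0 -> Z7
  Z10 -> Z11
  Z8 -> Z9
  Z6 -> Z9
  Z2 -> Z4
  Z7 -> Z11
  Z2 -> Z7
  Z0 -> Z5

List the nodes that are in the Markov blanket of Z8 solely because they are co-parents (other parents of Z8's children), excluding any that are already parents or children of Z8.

Children of Z8: Z9.
  parents(Z9) \ {Z8} = {Z4, Z6}.
Excluding nodes already adjacent to Z8 (Z1, Z9), the co-parent-only contribution is {Z4, Z6}.

{Z4, Z6}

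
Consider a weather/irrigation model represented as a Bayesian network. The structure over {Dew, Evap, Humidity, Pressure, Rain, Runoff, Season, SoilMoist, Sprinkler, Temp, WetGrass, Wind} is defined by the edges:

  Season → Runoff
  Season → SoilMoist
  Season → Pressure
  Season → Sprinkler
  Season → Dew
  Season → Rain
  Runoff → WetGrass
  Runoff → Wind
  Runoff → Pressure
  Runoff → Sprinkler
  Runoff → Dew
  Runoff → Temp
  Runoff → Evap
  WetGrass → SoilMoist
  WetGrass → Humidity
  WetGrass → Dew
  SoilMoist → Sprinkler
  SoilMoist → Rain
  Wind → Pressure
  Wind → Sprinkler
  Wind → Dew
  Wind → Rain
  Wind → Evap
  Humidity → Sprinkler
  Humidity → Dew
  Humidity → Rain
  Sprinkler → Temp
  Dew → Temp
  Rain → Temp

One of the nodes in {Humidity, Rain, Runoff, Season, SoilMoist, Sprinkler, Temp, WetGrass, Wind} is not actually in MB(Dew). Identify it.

Ch(Dew) = {Temp}.
Dew's parents: Humidity, Runoff, Season, WetGrass, Wind.
For each child, the remaining parents (spouses of Dew):
  Temp also has parents Rain, Runoff, Sprinkler.
MB(Dew) = {Humidity, Rain, Runoff, Season, Sprinkler, Temp, WetGrass, Wind}.
SoilMoist is neither a parent, child, nor co-parent of Dew, so it does not belong.

SoilMoist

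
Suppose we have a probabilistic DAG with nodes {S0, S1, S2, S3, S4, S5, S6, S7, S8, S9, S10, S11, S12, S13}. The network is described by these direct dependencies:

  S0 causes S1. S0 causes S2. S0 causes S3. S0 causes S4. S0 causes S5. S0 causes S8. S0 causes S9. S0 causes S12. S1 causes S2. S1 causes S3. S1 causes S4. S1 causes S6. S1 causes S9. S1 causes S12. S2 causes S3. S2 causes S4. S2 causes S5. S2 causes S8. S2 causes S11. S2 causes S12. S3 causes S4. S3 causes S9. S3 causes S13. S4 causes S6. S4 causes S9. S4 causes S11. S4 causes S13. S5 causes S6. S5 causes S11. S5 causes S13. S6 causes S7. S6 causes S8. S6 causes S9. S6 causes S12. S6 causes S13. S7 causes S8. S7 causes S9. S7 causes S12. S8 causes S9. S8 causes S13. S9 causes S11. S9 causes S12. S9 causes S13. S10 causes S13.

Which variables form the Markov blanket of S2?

{S0, S1, S3, S4, S5, S6, S7, S8, S9, S11, S12}

S2 has children S3, S4, S5, S8, S11, S12.
Pa(S2) = {S0, S1}.
Co-parents of S2 (other parents of its children):
  parents(S3) \ {S2} = {S0, S1}.
  S4 also has parents S0, S1, S3.
  parents(S5) \ {S2} = {S0}.
  S8 also has parents S0, S6, S7.
  S11's other parents are S4, S5, S9.
  S12's other parents are S0, S1, S6, S7, S9.
So the Markov blanket of S2 is {S0, S1, S3, S4, S5, S6, S7, S8, S9, S11, S12}.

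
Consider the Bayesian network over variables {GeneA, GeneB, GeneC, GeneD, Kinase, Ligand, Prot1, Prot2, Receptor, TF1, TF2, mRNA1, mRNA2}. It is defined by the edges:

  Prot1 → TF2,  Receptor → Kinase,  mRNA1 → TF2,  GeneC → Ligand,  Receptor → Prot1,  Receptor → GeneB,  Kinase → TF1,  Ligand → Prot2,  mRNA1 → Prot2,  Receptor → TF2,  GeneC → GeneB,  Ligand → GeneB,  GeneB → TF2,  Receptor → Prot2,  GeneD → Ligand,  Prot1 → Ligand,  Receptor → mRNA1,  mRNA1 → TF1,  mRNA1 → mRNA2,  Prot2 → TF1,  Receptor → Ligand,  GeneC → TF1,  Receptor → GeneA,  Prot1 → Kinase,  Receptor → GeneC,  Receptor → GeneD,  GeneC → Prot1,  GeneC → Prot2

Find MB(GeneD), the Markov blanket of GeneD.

GeneD's parents: Receptor.
GeneD has child Ligand.
For each child, the remaining parents (spouses of GeneD):
  Ligand: GeneC, Prot1, Receptor
MB(GeneD) = {GeneC, Ligand, Prot1, Receptor}.

{GeneC, Ligand, Prot1, Receptor}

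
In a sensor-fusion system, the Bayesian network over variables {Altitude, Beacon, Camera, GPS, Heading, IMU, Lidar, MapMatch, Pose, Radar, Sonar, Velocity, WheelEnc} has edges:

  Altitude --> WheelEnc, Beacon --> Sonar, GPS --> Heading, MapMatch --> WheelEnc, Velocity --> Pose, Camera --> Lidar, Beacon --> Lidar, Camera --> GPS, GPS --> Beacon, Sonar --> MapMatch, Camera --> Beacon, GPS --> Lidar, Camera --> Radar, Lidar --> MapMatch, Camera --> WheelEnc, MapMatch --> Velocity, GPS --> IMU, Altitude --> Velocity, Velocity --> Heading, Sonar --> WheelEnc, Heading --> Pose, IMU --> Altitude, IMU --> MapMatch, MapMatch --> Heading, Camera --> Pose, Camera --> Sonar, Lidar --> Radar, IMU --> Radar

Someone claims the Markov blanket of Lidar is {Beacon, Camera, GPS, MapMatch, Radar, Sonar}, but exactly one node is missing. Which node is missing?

The Markov blanket of a node is its parents, its children, and the other parents of its children.
Lidar's parents: Beacon, Camera, GPS.
Lidar's children: MapMatch, Radar.
Co-parents of Lidar (other parents of its children):
  Radar's other parents are Camera, IMU.
  MapMatch also has parents IMU, Sonar.
MB(Lidar) = {Beacon, Camera, GPS, IMU, MapMatch, Radar, Sonar}.
Comparing with the claimed set, IMU is missing.

IMU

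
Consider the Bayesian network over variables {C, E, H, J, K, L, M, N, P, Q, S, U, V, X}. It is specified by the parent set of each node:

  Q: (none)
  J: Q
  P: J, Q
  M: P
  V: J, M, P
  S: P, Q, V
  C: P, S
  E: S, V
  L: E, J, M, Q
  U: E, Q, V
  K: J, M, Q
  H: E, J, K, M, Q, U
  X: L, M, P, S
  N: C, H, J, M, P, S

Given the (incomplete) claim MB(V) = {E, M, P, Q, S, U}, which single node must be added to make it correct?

J

Parents of V: J, M, P.
Children of V: E, S, U.
Other parents of V's children:
  S also has parents P, Q.
  E's other parent is S.
  U also has parents E, Q.
MB(V) = {E, J, M, P, Q, S, U}.
Comparing with the claimed set, J is missing.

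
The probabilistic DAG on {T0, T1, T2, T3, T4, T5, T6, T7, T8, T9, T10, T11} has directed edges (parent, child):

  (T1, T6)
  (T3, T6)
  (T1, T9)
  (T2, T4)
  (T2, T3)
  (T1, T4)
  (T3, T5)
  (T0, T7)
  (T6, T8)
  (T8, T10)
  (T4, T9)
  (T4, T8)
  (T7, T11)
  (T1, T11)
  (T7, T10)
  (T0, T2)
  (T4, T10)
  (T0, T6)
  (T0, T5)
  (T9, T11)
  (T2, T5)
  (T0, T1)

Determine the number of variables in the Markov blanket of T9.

4

The Markov blanket of a node is its parents, its children, and the other parents of its children.
Pa(T9) = {T1, T4}.
T9's children: T11.
Parents of each child, excluding T9:
  T11 also has parents T1, T7.
MB(T9) = {T1, T4, T7, T11}, which has 4 nodes.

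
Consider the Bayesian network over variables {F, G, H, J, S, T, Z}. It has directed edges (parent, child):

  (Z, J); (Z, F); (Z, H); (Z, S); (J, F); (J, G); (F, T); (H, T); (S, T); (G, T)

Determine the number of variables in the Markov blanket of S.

5

Recall MB(v) = parents ∪ children ∪ spouses, where spouses are the other parents of v's children.
Ch(S) = {T}.
S has parent Z.
Co-parents of S (other parents of its children):
  parents(T) \ {S} = {F, G, H}.
MB(S) = {F, G, H, T, Z}, which has 5 nodes.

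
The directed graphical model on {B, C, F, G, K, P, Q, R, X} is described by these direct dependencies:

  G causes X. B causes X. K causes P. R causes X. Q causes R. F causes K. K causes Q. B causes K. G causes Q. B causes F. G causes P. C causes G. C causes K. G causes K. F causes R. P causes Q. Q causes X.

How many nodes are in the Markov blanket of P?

3

P has parents G, K.
Ch(P) = {Q}.
Other parents of P's children:
  Q's other parents are G, K.
MB(P) = {G, K, Q}, which has 3 nodes.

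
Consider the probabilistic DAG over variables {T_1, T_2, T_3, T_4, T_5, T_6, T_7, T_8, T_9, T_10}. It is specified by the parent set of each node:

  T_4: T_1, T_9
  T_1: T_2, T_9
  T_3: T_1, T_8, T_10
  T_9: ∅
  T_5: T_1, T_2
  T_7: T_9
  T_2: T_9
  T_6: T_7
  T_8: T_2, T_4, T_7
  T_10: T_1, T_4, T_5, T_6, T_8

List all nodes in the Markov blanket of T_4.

{T_1, T_2, T_5, T_6, T_7, T_8, T_9, T_10}

A node's Markov blanket = Pa ∪ Ch ∪ (parents of Ch other than the node itself).
T_4 has children T_8, T_10.
Parents of T_4: T_1, T_9.
Co-parents of T_4 (other parents of its children):
  T_8: T_2, T_7
  T_10: T_1, T_5, T_6, T_8
Taking the union gives {T_1, T_2, T_5, T_6, T_7, T_8, T_9, T_10}.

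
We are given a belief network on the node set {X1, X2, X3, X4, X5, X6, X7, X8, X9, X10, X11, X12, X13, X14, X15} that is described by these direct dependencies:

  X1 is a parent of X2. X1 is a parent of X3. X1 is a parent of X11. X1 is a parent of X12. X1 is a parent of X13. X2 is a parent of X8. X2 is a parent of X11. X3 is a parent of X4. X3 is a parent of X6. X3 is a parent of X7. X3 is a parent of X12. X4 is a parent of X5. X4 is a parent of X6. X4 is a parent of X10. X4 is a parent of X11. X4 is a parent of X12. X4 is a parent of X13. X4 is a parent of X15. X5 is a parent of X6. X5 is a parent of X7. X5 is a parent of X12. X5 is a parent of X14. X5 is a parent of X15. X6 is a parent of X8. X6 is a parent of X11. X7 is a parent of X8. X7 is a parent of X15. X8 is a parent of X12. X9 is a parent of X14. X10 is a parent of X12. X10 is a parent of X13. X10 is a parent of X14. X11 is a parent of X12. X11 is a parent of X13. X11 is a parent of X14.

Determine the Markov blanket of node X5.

{X1, X3, X4, X6, X7, X8, X9, X10, X11, X12, X14, X15}

X5's parents: X4.
X5 has children X6, X7, X12, X14, X15.
Other parents of X5's children:
  X6 also has parents X3, X4.
  X7 also has parent X3.
  X12 also has parents X1, X3, X4, X8, X10, X11.
  parents(X14) \ {X5} = {X9, X10, X11}.
  X15's other parents are X4, X7.
So the Markov blanket of X5 is {X1, X3, X4, X6, X7, X8, X9, X10, X11, X12, X14, X15}.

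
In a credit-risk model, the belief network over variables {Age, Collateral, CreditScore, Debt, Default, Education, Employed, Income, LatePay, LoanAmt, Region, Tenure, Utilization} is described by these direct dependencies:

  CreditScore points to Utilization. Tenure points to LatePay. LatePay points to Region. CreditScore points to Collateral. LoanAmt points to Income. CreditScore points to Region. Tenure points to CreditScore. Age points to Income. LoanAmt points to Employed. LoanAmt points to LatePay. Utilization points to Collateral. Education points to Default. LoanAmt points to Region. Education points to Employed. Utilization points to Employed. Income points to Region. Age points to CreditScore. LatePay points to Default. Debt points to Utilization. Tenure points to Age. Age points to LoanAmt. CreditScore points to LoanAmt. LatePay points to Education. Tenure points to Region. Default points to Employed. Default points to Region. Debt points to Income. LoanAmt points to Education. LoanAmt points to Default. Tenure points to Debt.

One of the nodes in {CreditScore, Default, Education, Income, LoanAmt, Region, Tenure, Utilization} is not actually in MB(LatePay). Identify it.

Pa(LatePay) = {LoanAmt, Tenure}.
Children of LatePay: Default, Education, Region.
For each child, the remaining parents (spouses of LatePay):
  parents(Education) \ {LatePay} = {LoanAmt}.
  Default's other parents are Education, LoanAmt.
  Region also has parents CreditScore, Default, Income, LoanAmt, Tenure.
MB(LatePay) = {CreditScore, Default, Education, Income, LoanAmt, Region, Tenure}.
Utilization is neither a parent, child, nor co-parent of LatePay, so it does not belong.

Utilization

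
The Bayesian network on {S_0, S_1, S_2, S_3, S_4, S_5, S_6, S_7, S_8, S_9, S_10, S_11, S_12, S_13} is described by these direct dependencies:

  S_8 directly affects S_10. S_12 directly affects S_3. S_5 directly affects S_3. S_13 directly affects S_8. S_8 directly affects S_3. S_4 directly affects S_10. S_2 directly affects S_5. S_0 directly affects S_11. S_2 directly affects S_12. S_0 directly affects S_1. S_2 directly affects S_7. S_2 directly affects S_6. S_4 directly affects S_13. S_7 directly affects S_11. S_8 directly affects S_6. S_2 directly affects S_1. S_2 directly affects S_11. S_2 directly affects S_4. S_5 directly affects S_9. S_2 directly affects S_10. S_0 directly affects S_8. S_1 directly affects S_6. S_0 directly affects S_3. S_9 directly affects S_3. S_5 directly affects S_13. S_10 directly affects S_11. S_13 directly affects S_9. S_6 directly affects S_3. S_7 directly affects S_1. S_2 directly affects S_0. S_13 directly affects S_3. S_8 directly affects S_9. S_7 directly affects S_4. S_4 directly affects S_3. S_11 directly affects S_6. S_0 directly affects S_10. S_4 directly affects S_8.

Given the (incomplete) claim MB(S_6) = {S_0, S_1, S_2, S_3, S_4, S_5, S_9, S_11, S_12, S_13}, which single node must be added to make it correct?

S_6's children: S_3.
Parents of S_6: S_1, S_2, S_8, S_11.
Other parents of S_6's children:
  S_3 also has parents S_0, S_4, S_5, S_8, S_9, S_12, S_13.
MB(S_6) = {S_0, S_1, S_2, S_3, S_4, S_5, S_8, S_9, S_11, S_12, S_13}.
Comparing with the claimed set, S_8 is missing.

S_8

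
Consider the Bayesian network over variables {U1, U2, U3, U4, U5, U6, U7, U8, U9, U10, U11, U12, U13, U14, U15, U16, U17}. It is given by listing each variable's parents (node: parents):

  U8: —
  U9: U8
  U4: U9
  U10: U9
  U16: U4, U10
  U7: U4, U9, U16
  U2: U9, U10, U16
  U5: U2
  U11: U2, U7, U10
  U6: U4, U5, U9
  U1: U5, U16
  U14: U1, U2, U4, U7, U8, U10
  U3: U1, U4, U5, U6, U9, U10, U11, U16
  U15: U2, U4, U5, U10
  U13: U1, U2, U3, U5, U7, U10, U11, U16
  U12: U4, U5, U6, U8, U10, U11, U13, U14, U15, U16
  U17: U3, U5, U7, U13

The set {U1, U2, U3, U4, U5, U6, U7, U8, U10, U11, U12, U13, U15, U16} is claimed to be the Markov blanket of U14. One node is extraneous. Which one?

Recall MB(v) = parents ∪ children ∪ spouses, where spouses are the other parents of v's children.
U14's children: U12.
Pa(U14) = {U1, U2, U4, U7, U8, U10}.
Parents of each child, excluding U14:
  U12 also has parents U4, U5, U6, U8, U10, U11, U13, U15, U16.
MB(U14) = {U1, U2, U4, U5, U6, U7, U8, U10, U11, U12, U13, U15, U16}.
U3 is neither a parent, child, nor co-parent of U14, so it does not belong.

U3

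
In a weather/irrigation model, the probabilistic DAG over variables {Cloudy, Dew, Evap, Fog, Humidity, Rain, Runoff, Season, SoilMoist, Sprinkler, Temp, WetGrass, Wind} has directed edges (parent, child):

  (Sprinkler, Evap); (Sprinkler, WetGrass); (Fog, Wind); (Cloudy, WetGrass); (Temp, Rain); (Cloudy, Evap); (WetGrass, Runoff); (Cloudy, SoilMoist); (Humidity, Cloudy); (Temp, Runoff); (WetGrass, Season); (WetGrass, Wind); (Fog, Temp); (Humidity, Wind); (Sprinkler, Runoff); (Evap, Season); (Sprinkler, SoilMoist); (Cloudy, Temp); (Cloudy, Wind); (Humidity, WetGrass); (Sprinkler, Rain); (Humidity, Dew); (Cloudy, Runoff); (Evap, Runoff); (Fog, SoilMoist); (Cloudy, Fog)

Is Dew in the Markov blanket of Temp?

Pa(Temp) = {Cloudy, Fog}.
Temp has children Rain, Runoff.
Other parents of Temp's children:
  Rain: Sprinkler
  Runoff: Cloudy, Evap, Sprinkler, WetGrass
MB(Temp) = {Cloudy, Evap, Fog, Rain, Runoff, Sprinkler, WetGrass}; Dew is not in this set.

No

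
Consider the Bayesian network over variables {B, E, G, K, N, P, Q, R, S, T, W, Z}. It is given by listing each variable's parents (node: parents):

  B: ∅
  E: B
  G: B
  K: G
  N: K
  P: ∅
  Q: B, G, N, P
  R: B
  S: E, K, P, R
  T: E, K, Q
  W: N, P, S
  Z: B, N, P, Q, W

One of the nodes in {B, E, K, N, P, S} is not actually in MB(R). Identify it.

A node's Markov blanket = Pa ∪ Ch ∪ (parents of Ch other than the node itself).
R's children: S.
Pa(R) = {B}.
Co-parents of R (other parents of its children):
  S's other parents are E, K, P.
MB(R) = {B, E, K, P, S}.
N is neither a parent, child, nor co-parent of R, so it does not belong.

N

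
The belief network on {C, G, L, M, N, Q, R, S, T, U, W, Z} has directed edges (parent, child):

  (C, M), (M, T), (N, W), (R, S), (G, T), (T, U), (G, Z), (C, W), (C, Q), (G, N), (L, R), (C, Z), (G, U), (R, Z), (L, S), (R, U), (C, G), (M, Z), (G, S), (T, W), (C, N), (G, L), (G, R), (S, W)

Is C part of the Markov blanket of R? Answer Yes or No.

C is a co-parent of R: both are parents of Z.
So C ∈ MB(R).

Yes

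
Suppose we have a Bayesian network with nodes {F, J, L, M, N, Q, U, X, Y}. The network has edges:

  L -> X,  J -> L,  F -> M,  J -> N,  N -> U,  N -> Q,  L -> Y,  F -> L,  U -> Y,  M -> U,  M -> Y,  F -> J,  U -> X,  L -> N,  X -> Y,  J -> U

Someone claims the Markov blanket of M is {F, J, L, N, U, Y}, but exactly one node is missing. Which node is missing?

Children of M: U, Y.
M's parents: F.
For each child, the remaining parents (spouses of M):
  U: J, N
  Y: L, U, X
MB(M) = {F, J, L, N, U, X, Y}.
Comparing with the claimed set, X is missing.

X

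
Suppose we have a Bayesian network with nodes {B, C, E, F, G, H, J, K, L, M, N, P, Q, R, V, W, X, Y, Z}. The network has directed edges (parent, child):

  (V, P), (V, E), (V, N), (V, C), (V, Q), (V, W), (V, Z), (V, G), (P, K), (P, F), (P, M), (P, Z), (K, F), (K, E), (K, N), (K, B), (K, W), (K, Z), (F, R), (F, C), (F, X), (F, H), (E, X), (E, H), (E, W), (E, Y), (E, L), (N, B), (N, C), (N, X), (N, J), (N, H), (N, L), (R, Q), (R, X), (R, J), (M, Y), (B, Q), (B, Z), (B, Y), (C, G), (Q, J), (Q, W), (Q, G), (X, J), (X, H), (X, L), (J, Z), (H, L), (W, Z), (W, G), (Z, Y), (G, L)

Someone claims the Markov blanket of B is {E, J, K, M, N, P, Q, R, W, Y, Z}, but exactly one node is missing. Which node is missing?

V

Pa(B) = {K, N}.
B has children Q, Y, Z.
Co-parents of B (other parents of its children):
  Q also has parents R, V.
  Z also has parents J, K, P, V, W.
  parents(Y) \ {B} = {E, M, Z}.
MB(B) = {E, J, K, M, N, P, Q, R, V, W, Y, Z}.
Comparing with the claimed set, V is missing.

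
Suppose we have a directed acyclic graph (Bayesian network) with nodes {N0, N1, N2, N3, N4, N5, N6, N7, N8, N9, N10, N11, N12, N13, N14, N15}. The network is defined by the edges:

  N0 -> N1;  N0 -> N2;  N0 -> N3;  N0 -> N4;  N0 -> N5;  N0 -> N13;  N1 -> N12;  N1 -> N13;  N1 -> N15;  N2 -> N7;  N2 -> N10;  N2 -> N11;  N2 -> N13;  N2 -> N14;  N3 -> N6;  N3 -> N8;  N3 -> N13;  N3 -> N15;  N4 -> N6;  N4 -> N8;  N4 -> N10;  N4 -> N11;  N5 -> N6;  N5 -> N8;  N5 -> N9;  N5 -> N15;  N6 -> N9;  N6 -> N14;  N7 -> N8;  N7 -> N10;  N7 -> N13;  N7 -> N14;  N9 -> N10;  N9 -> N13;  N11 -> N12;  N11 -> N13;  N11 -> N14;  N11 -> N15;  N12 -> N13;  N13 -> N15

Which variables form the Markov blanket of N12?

By definition, MB(N12) is built from N12's parents, N12's children, and the co-parents of N12.
N12 has child N13.
N12's parents: N1, N11.
Parents of each child, excluding N12:
  N13 also has parents N0, N1, N2, N3, N7, N9, N11.
MB(N12) = {N0, N1, N2, N3, N7, N9, N11, N13}.

{N0, N1, N2, N3, N7, N9, N11, N13}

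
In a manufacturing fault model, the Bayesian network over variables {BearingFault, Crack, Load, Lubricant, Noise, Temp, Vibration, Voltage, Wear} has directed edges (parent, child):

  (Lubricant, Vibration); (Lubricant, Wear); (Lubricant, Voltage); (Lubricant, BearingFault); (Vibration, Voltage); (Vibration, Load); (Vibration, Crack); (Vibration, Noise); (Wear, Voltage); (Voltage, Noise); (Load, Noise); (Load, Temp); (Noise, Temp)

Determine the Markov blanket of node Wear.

{Lubricant, Vibration, Voltage}

Wear's parents: Lubricant.
Ch(Wear) = {Voltage}.
Co-parents of Wear (other parents of its children):
  parents(Voltage) \ {Wear} = {Lubricant, Vibration}.
Taking the union gives {Lubricant, Vibration, Voltage}.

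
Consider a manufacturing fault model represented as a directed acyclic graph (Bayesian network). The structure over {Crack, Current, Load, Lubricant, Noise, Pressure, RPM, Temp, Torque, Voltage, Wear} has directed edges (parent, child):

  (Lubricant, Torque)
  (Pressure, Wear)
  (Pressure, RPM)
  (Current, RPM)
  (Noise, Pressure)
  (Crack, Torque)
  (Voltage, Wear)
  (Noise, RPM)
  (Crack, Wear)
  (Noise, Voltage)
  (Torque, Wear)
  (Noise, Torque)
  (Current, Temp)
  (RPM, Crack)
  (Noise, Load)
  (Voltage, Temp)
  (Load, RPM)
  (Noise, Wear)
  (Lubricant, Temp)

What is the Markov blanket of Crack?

{Lubricant, Noise, Pressure, RPM, Torque, Voltage, Wear}

A node's Markov blanket = Pa ∪ Ch ∪ (parents of Ch other than the node itself).
Crack's parents: RPM.
Ch(Crack) = {Torque, Wear}.
Co-parents of Crack (other parents of its children):
  parents(Torque) \ {Crack} = {Lubricant, Noise}.
  Wear also has parents Noise, Pressure, Torque, Voltage.
MB(Crack) = {Lubricant, Noise, Pressure, RPM, Torque, Voltage, Wear}.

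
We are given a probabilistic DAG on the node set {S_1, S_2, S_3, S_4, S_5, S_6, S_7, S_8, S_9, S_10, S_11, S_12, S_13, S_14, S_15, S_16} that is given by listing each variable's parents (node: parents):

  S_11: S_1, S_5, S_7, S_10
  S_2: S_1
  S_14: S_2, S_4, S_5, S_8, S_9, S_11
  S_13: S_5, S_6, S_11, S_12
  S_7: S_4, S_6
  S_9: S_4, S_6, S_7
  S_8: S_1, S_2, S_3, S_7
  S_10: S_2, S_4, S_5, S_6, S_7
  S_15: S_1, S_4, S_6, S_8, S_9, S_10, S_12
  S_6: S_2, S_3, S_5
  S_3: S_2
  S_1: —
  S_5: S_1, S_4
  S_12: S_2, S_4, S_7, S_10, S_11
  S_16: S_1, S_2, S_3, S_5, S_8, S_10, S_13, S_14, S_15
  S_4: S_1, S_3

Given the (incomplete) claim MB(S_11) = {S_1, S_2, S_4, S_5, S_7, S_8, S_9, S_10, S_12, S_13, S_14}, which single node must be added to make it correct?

S_11 has parents S_1, S_5, S_7, S_10.
Ch(S_11) = {S_12, S_13, S_14}.
For each child, the remaining parents (spouses of S_11):
  S_12 also has parents S_2, S_4, S_7, S_10.
  S_13 also has parents S_5, S_6, S_12.
  parents(S_14) \ {S_11} = {S_2, S_4, S_5, S_8, S_9}.
MB(S_11) = {S_1, S_2, S_4, S_5, S_6, S_7, S_8, S_9, S_10, S_12, S_13, S_14}.
Comparing with the claimed set, S_6 is missing.

S_6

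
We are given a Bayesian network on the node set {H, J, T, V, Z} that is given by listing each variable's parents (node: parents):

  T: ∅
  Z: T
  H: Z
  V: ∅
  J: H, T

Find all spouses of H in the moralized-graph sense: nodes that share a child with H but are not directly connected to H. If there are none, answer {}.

Children of H: J.
  parents(J) \ {H} = {T}.
Excluding nodes already adjacent to H (J, Z), the co-parent-only contribution is {T}.

{T}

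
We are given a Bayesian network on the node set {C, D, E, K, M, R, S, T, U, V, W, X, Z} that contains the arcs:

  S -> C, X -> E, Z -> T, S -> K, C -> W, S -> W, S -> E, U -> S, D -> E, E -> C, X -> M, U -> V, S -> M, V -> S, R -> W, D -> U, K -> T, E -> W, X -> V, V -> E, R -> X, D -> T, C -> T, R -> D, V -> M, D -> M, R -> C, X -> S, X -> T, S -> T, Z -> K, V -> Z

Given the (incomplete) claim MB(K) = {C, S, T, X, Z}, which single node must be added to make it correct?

D

Recall MB(v) = parents ∪ children ∪ spouses, where spouses are the other parents of v's children.
Pa(K) = {S, Z}.
Children of K: T.
Parents of each child, excluding K:
  T: C, D, S, X, Z
MB(K) = {C, D, S, T, X, Z}.
Comparing with the claimed set, D is missing.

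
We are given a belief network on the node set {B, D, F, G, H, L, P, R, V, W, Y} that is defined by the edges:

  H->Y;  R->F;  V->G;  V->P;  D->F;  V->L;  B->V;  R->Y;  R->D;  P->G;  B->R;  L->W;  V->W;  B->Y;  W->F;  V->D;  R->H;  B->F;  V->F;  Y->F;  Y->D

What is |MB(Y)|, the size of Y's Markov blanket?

7

A node's Markov blanket = Pa ∪ Ch ∪ (parents of Ch other than the node itself).
Children of Y: D, F.
Parents of Y: B, H, R.
For each child, the remaining parents (spouses of Y):
  D's other parents are R, V.
  F's other parents are B, D, R, V, W.
MB(Y) = {B, D, F, H, R, V, W}, which has 7 nodes.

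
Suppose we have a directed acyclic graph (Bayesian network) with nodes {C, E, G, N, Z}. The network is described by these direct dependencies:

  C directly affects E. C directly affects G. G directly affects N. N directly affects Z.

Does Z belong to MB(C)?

Pa(C) = {}.
C has children E, G.
Parents of each child, excluding C:
  E: no additional parents.
  G has no other parent.
MB(C) = {E, G}; Z is not in this set.

No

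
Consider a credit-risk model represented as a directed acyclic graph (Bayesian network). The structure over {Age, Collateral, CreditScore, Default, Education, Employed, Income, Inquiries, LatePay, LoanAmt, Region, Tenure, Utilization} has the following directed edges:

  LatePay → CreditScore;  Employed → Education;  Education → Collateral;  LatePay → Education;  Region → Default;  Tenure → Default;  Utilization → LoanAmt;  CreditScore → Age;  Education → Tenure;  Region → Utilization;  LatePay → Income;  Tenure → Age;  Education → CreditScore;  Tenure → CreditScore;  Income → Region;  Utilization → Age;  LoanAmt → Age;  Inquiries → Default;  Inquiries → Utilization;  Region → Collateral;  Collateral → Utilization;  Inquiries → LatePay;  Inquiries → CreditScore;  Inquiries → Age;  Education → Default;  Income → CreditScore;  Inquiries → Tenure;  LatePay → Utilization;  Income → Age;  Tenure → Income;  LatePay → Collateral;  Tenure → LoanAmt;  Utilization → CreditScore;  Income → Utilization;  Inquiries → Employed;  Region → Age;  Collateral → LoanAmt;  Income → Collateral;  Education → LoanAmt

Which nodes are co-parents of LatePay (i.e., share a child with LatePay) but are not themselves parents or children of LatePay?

{Employed, Region, Tenure}

Children of LatePay: Collateral, CreditScore, Education, Income, Utilization.
  Education: Employed
  Income: Tenure
  Collateral: Education, Income, Region
  Utilization: Collateral, Income, Inquiries, Region
  CreditScore: Education, Income, Inquiries, Tenure, Utilization
Excluding nodes already adjacent to LatePay (Collateral, CreditScore, Education, Income, Inquiries, Utilization), the co-parent-only contribution is {Employed, Region, Tenure}.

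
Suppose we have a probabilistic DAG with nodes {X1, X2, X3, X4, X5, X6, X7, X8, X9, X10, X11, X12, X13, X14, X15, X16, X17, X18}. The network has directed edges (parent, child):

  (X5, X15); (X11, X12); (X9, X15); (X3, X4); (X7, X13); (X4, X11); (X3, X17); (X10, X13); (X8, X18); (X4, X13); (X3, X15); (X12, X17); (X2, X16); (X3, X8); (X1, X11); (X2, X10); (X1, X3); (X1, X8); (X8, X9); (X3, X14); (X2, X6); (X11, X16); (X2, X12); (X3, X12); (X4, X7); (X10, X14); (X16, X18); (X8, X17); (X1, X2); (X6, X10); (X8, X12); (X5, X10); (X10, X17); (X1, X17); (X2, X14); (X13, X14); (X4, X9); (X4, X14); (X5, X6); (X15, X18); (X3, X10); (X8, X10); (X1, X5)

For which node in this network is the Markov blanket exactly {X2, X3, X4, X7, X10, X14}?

The target node must have every member of {X2, X3, X4, X7, X10, X14} as a parent, child, or co-parent, and no others.
Parents of X13: X4, X7, X10; children: X14; co-parents: X2, X3, X4, X10.
These exactly cover the given set, so the node is X13.

X13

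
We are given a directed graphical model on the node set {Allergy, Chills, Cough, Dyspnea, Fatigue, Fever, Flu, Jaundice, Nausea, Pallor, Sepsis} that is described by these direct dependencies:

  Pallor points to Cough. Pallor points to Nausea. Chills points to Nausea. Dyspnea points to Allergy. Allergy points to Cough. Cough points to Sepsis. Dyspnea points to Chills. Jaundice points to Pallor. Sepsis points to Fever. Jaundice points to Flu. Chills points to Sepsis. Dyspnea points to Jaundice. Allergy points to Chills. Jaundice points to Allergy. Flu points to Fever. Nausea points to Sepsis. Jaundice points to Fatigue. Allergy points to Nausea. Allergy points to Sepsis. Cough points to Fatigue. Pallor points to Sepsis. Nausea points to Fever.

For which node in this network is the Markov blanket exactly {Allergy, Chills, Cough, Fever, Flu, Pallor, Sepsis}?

The target node must have every member of {Allergy, Chills, Cough, Fever, Flu, Pallor, Sepsis} as a parent, child, or co-parent, and no others.
Parents of Nausea: Allergy, Chills, Pallor; children: Fever, Sepsis; co-parents: Allergy, Chills, Cough, Flu, Pallor, Sepsis.
These exactly cover the given set, so the node is Nausea.

Nausea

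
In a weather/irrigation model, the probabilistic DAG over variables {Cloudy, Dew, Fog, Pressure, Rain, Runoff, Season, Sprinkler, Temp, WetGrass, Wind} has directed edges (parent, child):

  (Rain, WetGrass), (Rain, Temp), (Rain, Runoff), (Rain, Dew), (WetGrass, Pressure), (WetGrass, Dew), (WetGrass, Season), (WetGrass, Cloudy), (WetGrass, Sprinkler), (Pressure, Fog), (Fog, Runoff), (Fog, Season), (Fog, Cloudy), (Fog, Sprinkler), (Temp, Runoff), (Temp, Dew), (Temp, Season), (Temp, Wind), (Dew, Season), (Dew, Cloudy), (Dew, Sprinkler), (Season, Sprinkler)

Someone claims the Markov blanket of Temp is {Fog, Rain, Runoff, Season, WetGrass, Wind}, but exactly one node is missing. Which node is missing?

The Markov blanket of a node is its parents, its children, and the other parents of its children.
Parents of Temp: Rain.
Children of Temp: Dew, Runoff, Season, Wind.
Parents of each child, excluding Temp:
  parents(Runoff) \ {Temp} = {Fog, Rain}.
  parents(Dew) \ {Temp} = {Rain, WetGrass}.
  Season also has parents Dew, Fog, WetGrass.
  Wind has no other parent.
MB(Temp) = {Dew, Fog, Rain, Runoff, Season, WetGrass, Wind}.
Comparing with the claimed set, Dew is missing.

Dew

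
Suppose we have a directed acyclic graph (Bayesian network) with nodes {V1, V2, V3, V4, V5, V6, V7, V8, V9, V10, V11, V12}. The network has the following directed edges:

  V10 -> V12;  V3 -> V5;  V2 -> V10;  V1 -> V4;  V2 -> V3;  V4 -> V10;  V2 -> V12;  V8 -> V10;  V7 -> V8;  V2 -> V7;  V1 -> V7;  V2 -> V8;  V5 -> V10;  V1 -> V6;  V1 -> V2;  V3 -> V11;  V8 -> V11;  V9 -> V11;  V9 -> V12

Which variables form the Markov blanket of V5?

{V2, V3, V4, V8, V10}

The Markov blanket of a node is its parents, its children, and the other parents of its children.
Parents of V5: V3.
Children of V5: V10.
Parents of each child, excluding V5:
  parents(V10) \ {V5} = {V2, V4, V8}.
Taking the union gives {V2, V3, V4, V8, V10}.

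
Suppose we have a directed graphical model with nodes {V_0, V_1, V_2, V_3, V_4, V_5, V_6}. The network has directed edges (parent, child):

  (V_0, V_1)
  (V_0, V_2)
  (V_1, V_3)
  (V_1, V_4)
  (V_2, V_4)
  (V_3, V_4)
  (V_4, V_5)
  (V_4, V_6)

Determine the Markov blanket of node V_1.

A node's Markov blanket = Pa ∪ Ch ∪ (parents of Ch other than the node itself).
Parents of V_1: V_0.
V_1's children: V_3, V_4.
For each child, the remaining parents (spouses of V_1):
  V_3 has no other parent.
  parents(V_4) \ {V_1} = {V_2, V_3}.
Taking the union gives {V_0, V_2, V_3, V_4}.

{V_0, V_2, V_3, V_4}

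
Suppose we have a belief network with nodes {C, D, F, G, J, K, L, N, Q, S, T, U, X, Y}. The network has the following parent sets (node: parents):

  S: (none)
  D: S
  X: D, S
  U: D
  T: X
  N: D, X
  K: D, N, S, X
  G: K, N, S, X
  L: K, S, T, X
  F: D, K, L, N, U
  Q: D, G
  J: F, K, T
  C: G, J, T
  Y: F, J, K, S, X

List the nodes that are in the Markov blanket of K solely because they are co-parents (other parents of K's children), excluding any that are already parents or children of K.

{T, U}

Children of K: F, G, J, L, Y.
  G's other parents are N, S, X.
  L also has parents S, T, X.
  F's other parents are D, L, N, U.
  J's other parents are F, T.
  parents(Y) \ {K} = {F, J, S, X}.
Excluding nodes already adjacent to K (D, F, G, J, L, N, S, X, Y), the co-parent-only contribution is {T, U}.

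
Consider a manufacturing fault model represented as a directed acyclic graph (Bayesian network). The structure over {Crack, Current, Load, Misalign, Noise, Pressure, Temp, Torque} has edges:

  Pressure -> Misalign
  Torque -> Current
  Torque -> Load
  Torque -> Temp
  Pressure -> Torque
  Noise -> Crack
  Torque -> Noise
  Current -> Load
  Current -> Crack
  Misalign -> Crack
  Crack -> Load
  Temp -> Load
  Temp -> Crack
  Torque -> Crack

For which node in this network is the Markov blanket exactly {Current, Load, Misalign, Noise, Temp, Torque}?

The target node must have every member of {Current, Load, Misalign, Noise, Temp, Torque} as a parent, child, or co-parent, and no others.
Parents of Crack: Current, Misalign, Noise, Temp, Torque; children: Load; co-parents: Current, Temp, Torque.
These exactly cover the given set, so the node is Crack.

Crack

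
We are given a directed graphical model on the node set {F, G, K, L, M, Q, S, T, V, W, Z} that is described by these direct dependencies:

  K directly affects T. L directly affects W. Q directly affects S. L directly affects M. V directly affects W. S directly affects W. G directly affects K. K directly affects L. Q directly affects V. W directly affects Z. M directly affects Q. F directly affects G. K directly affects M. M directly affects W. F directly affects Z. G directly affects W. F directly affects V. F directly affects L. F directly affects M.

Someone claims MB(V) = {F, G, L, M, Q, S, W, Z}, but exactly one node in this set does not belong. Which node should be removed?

The Markov blanket of a node is its parents, its children, and the other parents of its children.
V has parents F, Q.
V has child W.
Co-parents of V (other parents of its children):
  W: G, L, M, S
MB(V) = {F, G, L, M, Q, S, W}.
Z is neither a parent, child, nor co-parent of V, so it does not belong.

Z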